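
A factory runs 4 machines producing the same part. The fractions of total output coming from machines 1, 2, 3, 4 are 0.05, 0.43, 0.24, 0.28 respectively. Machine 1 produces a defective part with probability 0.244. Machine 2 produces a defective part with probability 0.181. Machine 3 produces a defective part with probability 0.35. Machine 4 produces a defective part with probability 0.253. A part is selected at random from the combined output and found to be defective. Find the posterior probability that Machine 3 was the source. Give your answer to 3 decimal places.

P(defective|M1) = 0.244; P(defective|M2) = 0.181; P(defective|M3) = 0.35; P(defective|M4) = 0.253.
Prior × likelihood for each source: 0.05·0.244=0.01220, 0.43·0.181=0.07783, 0.24·0.35=0.08400, 0.28·0.253=0.07084. Summing gives P(defective) = 0.24487.
P(Machine 3 | defective) = 0.08400 / 0.24487 = 0.343.

Posterior probability ≈ 0.343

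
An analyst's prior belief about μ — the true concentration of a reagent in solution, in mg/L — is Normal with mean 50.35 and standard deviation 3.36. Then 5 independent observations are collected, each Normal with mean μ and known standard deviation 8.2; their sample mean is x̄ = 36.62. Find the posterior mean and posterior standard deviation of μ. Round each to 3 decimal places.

Posterior mean ≈ 44.084; posterior SD ≈ 2.477

Prior precision 1/τ₀² = 1/3.36² = 0.0885771; data precision n/σ² = 5/8.2² = 0.0743605.
Posterior precision = 0.0885771 + 0.0743605 = 0.162938, giving posterior SD = 1/√0.162938 = 2.477.
Posterior mean = (0.0885771·50.35 + 0.0743605·36.62) / 0.162938 = 44.084.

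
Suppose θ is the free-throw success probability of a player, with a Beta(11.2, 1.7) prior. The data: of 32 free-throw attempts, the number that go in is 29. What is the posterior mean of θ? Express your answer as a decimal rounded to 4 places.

Observing 29 successes and 3 failures updates Beta(11.2, 1.7) by adding the success and failure counts to the two shape parameters: α = 11.2+29 = 40.2, β = 1.7+3 = 4.7.
E[θ | data] = 40.2/(40.2+4.7) = 0.8953.

Posterior mean ≈ 0.8953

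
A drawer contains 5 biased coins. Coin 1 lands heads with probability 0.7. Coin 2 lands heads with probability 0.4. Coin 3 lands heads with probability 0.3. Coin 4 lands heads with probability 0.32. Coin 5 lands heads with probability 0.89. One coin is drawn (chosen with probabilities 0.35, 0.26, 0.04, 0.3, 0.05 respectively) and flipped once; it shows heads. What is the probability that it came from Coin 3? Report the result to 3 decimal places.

Posterior probability ≈ 0.024

P(heads|C1) = 0.7; P(heads|C2) = 0.4; P(heads|C3) = 0.3; P(heads|C4) = 0.32; P(heads|C5) = 0.89.
Prior × likelihood for each source: 0.35·0.7=0.2450, 0.26·0.4=0.1040, 0.04·0.3=0.01200, 0.3·0.32=0.09600, 0.05·0.89=0.04450. Summing gives P(heads) = 0.50150.
P(Coin 3 | heads) = 0.01200 / 0.50150 = 0.024.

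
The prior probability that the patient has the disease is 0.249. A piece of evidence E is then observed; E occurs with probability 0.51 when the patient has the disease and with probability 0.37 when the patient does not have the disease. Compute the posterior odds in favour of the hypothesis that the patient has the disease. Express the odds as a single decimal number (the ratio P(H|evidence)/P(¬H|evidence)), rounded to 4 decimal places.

Posterior odds ≈ 0.4570

Prior odds = 0.249/(1−0.249) = 0.33156.
Likelihood ratio for E = 0.51/0.37 = 1.3784.
Posterior odds = prior odds × LR = 0.45701.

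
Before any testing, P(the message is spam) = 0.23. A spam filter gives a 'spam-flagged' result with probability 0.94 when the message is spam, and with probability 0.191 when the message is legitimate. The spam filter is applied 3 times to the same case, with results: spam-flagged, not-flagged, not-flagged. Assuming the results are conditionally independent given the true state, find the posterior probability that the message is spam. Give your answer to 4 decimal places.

Let H be the event that the message is spam; start with P(H) = 0.23. P('spam-flagged'|H) = 0.94, P('spam-flagged'|¬H) = 0.191.
Update on result 1 ('spam-flagged'): P(H) ← 0.94·0.2300 / (0.94·0.2300 + 0.191·0.7700) = 0.21620/0.36327 = 0.5951.
Update on result 2 ('not-flagged'): P(H) ← 0.06·0.5951 / (0.06·0.5951 + 0.809·0.4049) = 0.035709/0.36323 = 0.0983.
Update on result 3 ('not-flagged'): P(H) ← 0.06·0.0983 / (0.06·0.0983 + 0.809·0.9017) = 0.0058985/0.73537 = 0.0080.

Posterior P(H) ≈ 0.0080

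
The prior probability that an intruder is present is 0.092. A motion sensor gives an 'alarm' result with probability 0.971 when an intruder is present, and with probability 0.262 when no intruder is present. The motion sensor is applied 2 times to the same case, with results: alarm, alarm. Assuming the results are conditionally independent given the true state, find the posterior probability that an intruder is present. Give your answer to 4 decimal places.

Posterior P(H) ≈ 0.5819

With H the event that an intruder is present, the joint likelihood of the observed sequence is P(data|H) = 0.971·0.971 = 0.94284 and P(data|¬H) = 0.262·0.262 = 0.068644.
Bayes: P(H|data) = 0.092·0.94284 / (0.092·0.94284 + 0.908·0.068644) = 0.086741/0.14907 = 0.5819.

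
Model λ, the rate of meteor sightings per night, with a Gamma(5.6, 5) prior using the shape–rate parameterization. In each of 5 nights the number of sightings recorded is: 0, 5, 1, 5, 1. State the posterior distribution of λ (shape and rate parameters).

Posterior: Gamma(shape=17.6, rate=10)

The Poisson likelihood adds the total count to the shape and the number of exposure periods to the rate. Here ∑xᵢ = 12 and n = 5, so shape 5.6→17.6 and rate 5→10.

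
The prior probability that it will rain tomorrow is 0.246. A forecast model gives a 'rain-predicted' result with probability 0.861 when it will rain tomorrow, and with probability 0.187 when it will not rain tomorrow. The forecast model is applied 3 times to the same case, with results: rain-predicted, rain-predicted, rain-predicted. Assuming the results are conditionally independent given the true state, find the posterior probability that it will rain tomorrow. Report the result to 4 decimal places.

Posterior P(H) ≈ 0.9696

With H the event that it will rain tomorrow, the joint likelihood of the observed sequence is P(data|H) = 0.861·0.861·0.861 = 0.63828 and P(data|¬H) = 0.187·0.187·0.187 = 0.0065392.
Bayes: P(H|data) = 0.246·0.63828 / (0.246·0.63828 + 0.754·0.0065392) = 0.15702/0.16195 = 0.9696.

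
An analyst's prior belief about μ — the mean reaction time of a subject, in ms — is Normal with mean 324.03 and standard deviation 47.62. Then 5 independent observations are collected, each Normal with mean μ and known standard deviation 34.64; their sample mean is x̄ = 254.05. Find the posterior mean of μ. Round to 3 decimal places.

Posterior mean ≈ 260.747

Prior precision 1/τ₀² = 1/47.62² = 0.00044098; data precision n/σ² = 5/34.64² = 0.00416691.
Posterior precision = 0.00044098 + 0.00416691 = 0.00460789.
Posterior mean = (0.00044098·324.03 + 0.00416691·254.05) / 0.00460789 = 260.747.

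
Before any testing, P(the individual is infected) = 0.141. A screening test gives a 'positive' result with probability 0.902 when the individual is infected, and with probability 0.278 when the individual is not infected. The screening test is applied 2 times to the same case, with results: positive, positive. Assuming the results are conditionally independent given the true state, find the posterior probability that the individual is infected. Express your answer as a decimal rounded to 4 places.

Posterior P(H) ≈ 0.6334

Let H be the event that the individual is infected; start with P(H) = 0.141. P('positive'|H) = 0.902, P('positive'|¬H) = 0.278.
Update on result 1 ('positive'): P(H) ← 0.902·0.1410 / (0.902·0.1410 + 0.278·0.8590) = 0.12718/0.36598 = 0.3475.
Update on result 2 ('positive'): P(H) ← 0.902·0.3475 / (0.902·0.3475 + 0.278·0.6525) = 0.31345/0.49484 = 0.6334.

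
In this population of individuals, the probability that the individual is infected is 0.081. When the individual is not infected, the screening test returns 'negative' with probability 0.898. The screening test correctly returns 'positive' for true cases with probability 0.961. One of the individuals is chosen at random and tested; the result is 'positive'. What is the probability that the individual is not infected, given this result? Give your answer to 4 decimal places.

P(¬H | E) ≈ 0.5463

Let H be the event that the individual is infected. P(H) = 0.081, so P(¬H) = 0.919. With E the 'positive' result, P(E|H) = 0.961 and P(E|¬H) = 0.102.
P(E) = 0.961·0.081 + 0.102·0.919 = 0.077841 + 0.093738 = 0.17158.
By Bayes' theorem, P(H|E) = 0.077841 / 0.17158 = 0.4537. Hence P(¬H|E) = 1 − 0.4537 = 0.5463.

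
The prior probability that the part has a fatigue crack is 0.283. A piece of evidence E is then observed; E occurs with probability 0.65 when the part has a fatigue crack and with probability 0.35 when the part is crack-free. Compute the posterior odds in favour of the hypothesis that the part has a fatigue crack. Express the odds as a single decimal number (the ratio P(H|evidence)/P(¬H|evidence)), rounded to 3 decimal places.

Prior odds = 0.283/(1−0.283) = 0.39470.
Likelihood ratio for E = 0.65/0.35 = 1.8571.
Posterior odds = prior odds × LR = 0.73301.

Posterior odds ≈ 0.733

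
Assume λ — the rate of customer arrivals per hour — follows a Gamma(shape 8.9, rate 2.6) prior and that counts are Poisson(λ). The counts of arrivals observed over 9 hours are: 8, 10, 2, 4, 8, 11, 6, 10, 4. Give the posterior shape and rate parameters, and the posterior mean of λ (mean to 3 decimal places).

Total count ∑xᵢ = 63 over n = 9 hours.
Gamma is conjugate to the Poisson likelihood: posterior is Gamma(shape = 8.9+63 = 71.9, rate = 2.6+9 = 11.6).
Posterior mean = shape/rate = 71.9/11.6 = 6.198.

Posterior: Gamma(shape=71.9, rate=11.6); mean ≈ 6.198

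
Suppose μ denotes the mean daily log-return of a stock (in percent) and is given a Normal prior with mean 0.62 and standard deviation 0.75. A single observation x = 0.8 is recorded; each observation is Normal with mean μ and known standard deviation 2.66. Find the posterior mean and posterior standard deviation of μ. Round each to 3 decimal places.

Posterior mean ≈ 0.633; posterior SD ≈ 0.722

With known σ, the Normal prior is conjugate. Weight on the data is w = (n/σ²)/(n/σ² + 1/τ₀²) = 0.141331/(0.141331+1.77778) = 0.073644.
Posterior mean = w·x̄ + (1−w)·μ₀ = 0.073644·0.8 + 0.92636·0.62 = 0.633. Posterior variance = 1/(0.141331+1.77778) = 0.521075, so SD = 0.722.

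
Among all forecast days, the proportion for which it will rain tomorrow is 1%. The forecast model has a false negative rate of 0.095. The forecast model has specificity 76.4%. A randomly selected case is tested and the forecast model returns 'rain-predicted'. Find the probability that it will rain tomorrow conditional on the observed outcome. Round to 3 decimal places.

Write H for 'it will rain tomorrow'. Prior odds H:¬H = 0.01/0.99 = 0.010101. For the 'rain-predicted' outcome, the likelihood ratio is 0.905/0.236 = 3.8347.
Posterior odds = 0.010101 × 3.8347 = 0.038735, so P(H|E) = 0.038735/(1+0.038735) = 0.037.

P(H | E) ≈ 0.037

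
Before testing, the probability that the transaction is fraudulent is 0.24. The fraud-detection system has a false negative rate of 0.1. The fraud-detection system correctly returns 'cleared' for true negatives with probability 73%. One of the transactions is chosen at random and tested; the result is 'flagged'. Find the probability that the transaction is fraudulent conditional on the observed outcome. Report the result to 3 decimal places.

Write H for 'the transaction is fraudulent'. Prior odds H:¬H = 0.24/0.76 = 0.31579. For the 'flagged' outcome, the likelihood ratio is 0.9/0.27 = 3.3333.
Posterior odds = 0.31579 × 3.3333 = 1.0526, so P(H|E) = 1.0526/(1+1.0526) = 0.513.

P(H | E) ≈ 0.513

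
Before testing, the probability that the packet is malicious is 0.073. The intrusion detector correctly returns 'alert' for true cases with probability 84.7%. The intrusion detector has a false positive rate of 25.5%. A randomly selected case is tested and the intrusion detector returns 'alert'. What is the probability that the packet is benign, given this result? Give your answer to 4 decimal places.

Write H for 'the packet is malicious'. Prior odds H:¬H = 0.073/0.927 = 0.078749. For the 'alert' outcome, the likelihood ratio is 0.847/0.255 = 3.3216.
Posterior odds = 0.078749 × 3.3216 = 0.26157, so P(H|E) = 0.26157/(1+0.26157) = 0.2073. Then P(¬H|E) = 1 − 0.2073 = 0.7927.

P(¬H | E) ≈ 0.7927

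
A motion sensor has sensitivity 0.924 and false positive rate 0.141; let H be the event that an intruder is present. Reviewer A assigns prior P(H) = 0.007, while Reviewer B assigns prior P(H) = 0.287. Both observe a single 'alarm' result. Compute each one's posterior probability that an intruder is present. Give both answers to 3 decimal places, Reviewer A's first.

P('+'|H) = 0.924, P('+'|¬H) = 0.141.
Reviewer A: numerator 0.924·0.007 = 0.0064680; evidence = 0.0064680+0.141·0.993 = 0.14648; posterior = 0.044.
Reviewer B: numerator 0.924·0.287 = 0.26519; evidence = 0.26519+0.141·0.713 = 0.36572; posterior = 0.725.

Reviewer A: 0.044; Reviewer B: 0.725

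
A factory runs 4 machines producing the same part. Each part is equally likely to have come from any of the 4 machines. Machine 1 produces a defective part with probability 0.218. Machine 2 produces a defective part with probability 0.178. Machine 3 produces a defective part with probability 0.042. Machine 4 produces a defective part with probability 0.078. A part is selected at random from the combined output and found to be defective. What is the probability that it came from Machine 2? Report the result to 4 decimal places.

Posterior probability ≈ 0.3450

Tabulate prior·likelihood by source: [1] prior 0.25, lik 0.218, product 0.05450; [2] prior 0.25, lik 0.178, product 0.04450; [3] prior 0.25, lik 0.042, product 0.01050; [4] prior 0.25, lik 0.078, product 0.01950.
Normalizing constant = 0.12900; the posterior for Machine 2 is its product over the sum, 0.04450/0.12900 = 0.3450.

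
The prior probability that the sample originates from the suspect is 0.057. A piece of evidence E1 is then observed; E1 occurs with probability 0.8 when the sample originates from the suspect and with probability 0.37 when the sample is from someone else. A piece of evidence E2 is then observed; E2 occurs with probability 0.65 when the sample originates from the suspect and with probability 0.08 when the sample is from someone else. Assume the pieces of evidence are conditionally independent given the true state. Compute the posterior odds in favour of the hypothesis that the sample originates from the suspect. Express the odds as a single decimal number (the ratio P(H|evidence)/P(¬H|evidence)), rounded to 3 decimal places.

Prior odds = 0.057/(1−0.057) = 0.060445.
Likelihood ratio for E1 = 0.8/0.37 = 2.1622.
Likelihood ratio for E2 = 0.65/0.08 = 8.1250.
Posterior odds = prior odds × LR₁ × LR₂ = 1.0619.

Posterior odds ≈ 1.062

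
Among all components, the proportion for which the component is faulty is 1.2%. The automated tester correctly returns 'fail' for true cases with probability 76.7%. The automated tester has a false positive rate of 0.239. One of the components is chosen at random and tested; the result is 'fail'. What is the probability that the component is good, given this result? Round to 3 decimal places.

P(¬H | E) ≈ 0.962

Let H be the event that the component is faulty. P(H) = 0.012, so P(¬H) = 0.988. With E the 'fail' result, P(E|H) = 0.767 and P(E|¬H) = 0.239.
P(E) = 0.767·0.012 + 0.239·0.988 = 0.0092040 + 0.23613 = 0.24534.
By Bayes' theorem, P(H|E) = 0.0092040 / 0.24534 = 0.038. Hence P(¬H|E) = 1 − 0.038 = 0.962.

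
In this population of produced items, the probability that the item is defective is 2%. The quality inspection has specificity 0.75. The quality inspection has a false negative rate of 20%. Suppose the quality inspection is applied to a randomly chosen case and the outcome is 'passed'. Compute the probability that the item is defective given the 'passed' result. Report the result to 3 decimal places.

Let H be the event that the item is defective. P(H) = 0.02, so P(¬H) = 0.98. With E the 'passed' result, P(E|H) = 0.2 and P(E|¬H) = 0.75.
P(E) = 0.2·0.02 + 0.75·0.98 = 0.0040000 + 0.73500 = 0.73900.
By Bayes' theorem, P(H|E) = 0.0040000 / 0.73900 = 0.005.

P(H | E) ≈ 0.005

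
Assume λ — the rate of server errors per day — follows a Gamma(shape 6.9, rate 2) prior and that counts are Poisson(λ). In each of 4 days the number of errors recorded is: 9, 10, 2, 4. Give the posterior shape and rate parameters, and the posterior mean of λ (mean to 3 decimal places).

The Poisson likelihood adds the total count to the shape and the number of exposure periods to the rate. Here ∑xᵢ = 25 and n = 4, so shape 6.9→31.9 and rate 2→6.
Posterior mean = shape/rate = 31.9/6 = 5.317.

Posterior: Gamma(shape=31.9, rate=6); mean ≈ 5.317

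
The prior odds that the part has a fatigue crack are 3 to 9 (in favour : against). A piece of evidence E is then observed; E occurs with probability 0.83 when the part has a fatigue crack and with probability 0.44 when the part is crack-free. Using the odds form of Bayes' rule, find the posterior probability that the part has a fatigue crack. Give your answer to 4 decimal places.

Posterior probability ≈ 0.3860

Prior odds = 3/9 = 0.33333. In log-odds, ln(0.33333) = -1.0986.
Add log likelihood ratio: ln(1.8864) = 0.63465.
Posterior log-odds = -0.46396, so posterior odds = exp(-0.46396) = 0.62879. Converting, P(H|E) = 0.62879/1.6288 = 0.3860.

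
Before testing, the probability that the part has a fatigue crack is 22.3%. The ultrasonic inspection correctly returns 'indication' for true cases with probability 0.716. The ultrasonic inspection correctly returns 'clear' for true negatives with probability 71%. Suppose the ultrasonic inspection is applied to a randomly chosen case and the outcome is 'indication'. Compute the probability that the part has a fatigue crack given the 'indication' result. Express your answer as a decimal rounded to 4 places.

Let H be the event that the part has a fatigue crack. P(H) = 0.223, so P(¬H) = 0.777. With E the 'indication' result, P(E|H) = 0.716 and P(E|¬H) = 0.29.
P(E) = 0.716·0.223 + 0.29·0.777 = 0.15967 + 0.22533 = 0.38500.
By Bayes' theorem, P(H|E) = 0.15967 / 0.38500 = 0.4147.

P(H | E) ≈ 0.4147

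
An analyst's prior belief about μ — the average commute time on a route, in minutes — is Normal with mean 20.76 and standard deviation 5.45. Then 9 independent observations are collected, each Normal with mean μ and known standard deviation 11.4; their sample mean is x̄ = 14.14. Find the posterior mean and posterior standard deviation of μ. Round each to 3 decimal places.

Posterior mean ≈ 16.306; posterior SD ≈ 3.117

Prior precision 1/τ₀² = 1/5.45² = 0.0336672; data precision n/σ² = 9/11.4² = 0.0692521.
Posterior precision = 0.0336672 + 0.0692521 = 0.102919, giving posterior SD = 1/√0.102919 = 3.117.
Posterior mean = (0.0336672·20.76 + 0.0692521·14.14) / 0.102919 = 16.306.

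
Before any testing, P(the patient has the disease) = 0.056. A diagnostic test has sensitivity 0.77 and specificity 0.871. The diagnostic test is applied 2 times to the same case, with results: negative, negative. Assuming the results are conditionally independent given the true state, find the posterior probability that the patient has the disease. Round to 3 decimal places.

With H the event that the patient has the disease, the joint likelihood of the observed sequence is P(data|H) = 0.23·0.23 = 0.052900 and P(data|¬H) = 0.871·0.871 = 0.75864.
Bayes: P(H|data) = 0.056·0.052900 / (0.056·0.052900 + 0.944·0.75864) = 0.0029624/0.71912 = 0.0041.

Posterior P(H) ≈ 0.004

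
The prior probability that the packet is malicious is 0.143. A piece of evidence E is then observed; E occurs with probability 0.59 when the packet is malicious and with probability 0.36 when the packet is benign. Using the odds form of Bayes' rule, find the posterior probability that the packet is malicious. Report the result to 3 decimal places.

Prior odds = 0.143/(1−0.143) = 0.16686. In log-odds, ln(0.16686) = -1.7906.
Add log likelihood ratio: ln(1.6389) = 0.49402.
Posterior log-odds = -1.2966, so posterior odds = exp(-1.2966) = 0.27347. Converting, P(H|E) = 0.27347/1.2735 = 0.215.

Posterior probability ≈ 0.215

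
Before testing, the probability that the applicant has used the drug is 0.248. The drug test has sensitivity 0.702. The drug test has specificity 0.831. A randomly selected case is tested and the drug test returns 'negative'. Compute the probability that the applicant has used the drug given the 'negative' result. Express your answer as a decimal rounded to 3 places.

Let H be the event that the applicant has used the drug. P(H) = 0.248, so P(¬H) = 0.752. With E the 'negative' result, P(E|H) = 0.298 and P(E|¬H) = 0.831.
P(E) = 0.298·0.248 + 0.831·0.752 = 0.073904 + 0.62491 = 0.69882.
By Bayes' theorem, P(H|E) = 0.073904 / 0.69882 = 0.106.

P(H | E) ≈ 0.106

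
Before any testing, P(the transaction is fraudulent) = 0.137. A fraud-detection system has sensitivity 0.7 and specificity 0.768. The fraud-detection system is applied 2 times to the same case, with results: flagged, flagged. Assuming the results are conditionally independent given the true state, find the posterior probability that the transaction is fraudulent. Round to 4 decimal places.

With H the event that the transaction is fraudulent, the joint likelihood of the observed sequence is P(data|H) = 0.7·0.7 = 0.49000 and P(data|¬H) = 0.232·0.232 = 0.053824.
Bayes: P(H|data) = 0.137·0.49000 / (0.137·0.49000 + 0.863·0.053824) = 0.067130/0.11358 = 0.5910.

Posterior P(H) ≈ 0.5910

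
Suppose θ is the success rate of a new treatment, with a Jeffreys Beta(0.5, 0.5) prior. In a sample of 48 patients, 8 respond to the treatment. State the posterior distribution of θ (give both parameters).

Observing 8 successes and 40 failures updates Beta(0.5, 0.5) by adding the success and failure counts to the two shape parameters: α = 0.5+8 = 8.5, β = 0.5+40 = 40.5.

Posterior: Beta(8.5, 40.5)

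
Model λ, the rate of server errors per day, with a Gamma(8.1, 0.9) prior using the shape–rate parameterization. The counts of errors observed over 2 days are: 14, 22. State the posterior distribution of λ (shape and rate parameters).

Posterior: Gamma(shape=44.1, rate=2.9)

Total count ∑xᵢ = 36 over n = 2 days.
Gamma is conjugate to the Poisson likelihood: posterior is Gamma(shape = 8.1+36 = 44.1, rate = 0.9+2 = 2.9).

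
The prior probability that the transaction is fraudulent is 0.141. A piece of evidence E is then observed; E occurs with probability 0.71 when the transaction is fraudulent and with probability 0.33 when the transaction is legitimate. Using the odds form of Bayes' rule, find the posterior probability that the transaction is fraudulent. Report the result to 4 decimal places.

Posterior probability ≈ 0.2610

Prior odds = 0.141/(1−0.141) = 0.16414.
Likelihood ratio for E = 0.71/0.33 = 2.1515.
Posterior odds = prior odds × LR = 0.35316.
Posterior probability = odds/(1+odds) = 0.35316/1.3532 = 0.2610.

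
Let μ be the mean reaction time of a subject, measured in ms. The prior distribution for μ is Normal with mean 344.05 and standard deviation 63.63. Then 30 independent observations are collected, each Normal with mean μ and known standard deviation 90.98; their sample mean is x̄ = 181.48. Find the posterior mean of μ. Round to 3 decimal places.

Posterior mean ≈ 191.852

Prior precision 1/τ₀² = 1/63.63² = 0.00024699; data precision n/σ² = 30/90.98² = 0.00362434.
Posterior precision = 0.00024699 + 0.00362434 = 0.00387133.
Posterior mean = (0.00024699·344.05 + 0.00362434·181.48) / 0.00387133 = 191.852.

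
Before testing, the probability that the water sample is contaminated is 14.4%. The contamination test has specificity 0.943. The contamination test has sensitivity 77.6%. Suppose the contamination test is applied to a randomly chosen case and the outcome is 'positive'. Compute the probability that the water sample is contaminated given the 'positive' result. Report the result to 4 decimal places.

Write H for 'the water sample is contaminated'. Prior odds H:¬H = 0.144/0.856 = 0.16822. For the 'positive' outcome, the likelihood ratio is 0.776/0.057 = 13.614.
Posterior odds = 0.16822 × 13.614 = 2.2902, so P(H|E) = 2.2902/(1+2.2902) = 0.6961.

P(H | E) ≈ 0.6961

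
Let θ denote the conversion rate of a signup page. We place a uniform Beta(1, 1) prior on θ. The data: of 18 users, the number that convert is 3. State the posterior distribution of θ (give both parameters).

Observing 3 successes and 15 failures updates Beta(1, 1) by adding the success and failure counts to the two shape parameters: α = 1+3 = 4, β = 1+15 = 16.

Posterior: Beta(4, 16)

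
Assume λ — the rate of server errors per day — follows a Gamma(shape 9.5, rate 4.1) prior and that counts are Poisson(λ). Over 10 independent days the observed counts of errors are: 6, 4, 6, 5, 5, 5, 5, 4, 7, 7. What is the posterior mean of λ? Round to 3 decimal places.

Posterior mean ≈ 4.504

Total count ∑xᵢ = 54 over n = 10 days.
Gamma is conjugate to the Poisson likelihood: posterior is Gamma(shape = 9.5+54 = 63.5, rate = 4.1+10 = 14.1).
E[λ | data] = 63.5/14.1 = 4.504.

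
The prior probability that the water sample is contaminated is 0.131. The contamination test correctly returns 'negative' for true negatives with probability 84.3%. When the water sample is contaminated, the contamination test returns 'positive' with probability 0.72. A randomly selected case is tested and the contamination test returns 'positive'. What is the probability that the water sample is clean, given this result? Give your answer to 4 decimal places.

Let H be the event that the water sample is contaminated. P(H) = 0.131, so P(¬H) = 0.869. With E the 'positive' result, P(E|H) = 0.72 and P(E|¬H) = 0.157.
P(E) = 0.72·0.131 + 0.157·0.869 = 0.094320 + 0.13643 = 0.23075.
By Bayes' theorem, P(H|E) = 0.094320 / 0.23075 = 0.4087. Hence P(¬H|E) = 1 − 0.4087 = 0.5913.

P(¬H | E) ≈ 0.5913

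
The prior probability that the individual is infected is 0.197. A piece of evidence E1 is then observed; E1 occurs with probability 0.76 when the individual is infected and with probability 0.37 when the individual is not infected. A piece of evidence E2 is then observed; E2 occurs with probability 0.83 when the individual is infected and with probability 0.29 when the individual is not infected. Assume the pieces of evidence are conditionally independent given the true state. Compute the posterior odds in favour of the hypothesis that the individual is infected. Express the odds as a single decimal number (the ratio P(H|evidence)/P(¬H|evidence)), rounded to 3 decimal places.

Posterior odds ≈ 1.442

Prior odds = 0.197/(1−0.197) = 0.24533. In log-odds, ln(0.24533) = -1.4052.
Add log likelihood ratios: ln(2.0541) + ln(2.8621) = 1.7714.
Posterior log-odds = 0.36621, so posterior odds = exp(0.36621) = 1.4423.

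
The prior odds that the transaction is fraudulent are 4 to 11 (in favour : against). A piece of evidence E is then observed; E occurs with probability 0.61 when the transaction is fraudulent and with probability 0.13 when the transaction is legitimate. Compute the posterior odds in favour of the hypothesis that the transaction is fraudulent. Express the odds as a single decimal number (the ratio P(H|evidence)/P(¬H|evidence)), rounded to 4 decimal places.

Prior odds = 4/11 = 0.36364.
Likelihood ratio for E = 0.61/0.13 = 4.6923.
Posterior odds = prior odds × LR = 1.7063.

Posterior odds ≈ 1.7063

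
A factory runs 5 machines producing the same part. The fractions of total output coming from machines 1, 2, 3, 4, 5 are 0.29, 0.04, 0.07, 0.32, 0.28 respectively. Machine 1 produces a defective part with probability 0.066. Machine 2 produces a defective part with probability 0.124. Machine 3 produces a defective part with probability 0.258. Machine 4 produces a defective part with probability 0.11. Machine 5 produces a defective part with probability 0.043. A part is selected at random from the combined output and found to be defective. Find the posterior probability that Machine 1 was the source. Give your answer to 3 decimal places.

P(defective|M1) = 0.066; P(defective|M2) = 0.124; P(defective|M3) = 0.258; P(defective|M4) = 0.11; P(defective|M5) = 0.043.
Prior × likelihood for each source: 0.29·0.066=0.01914, 0.04·0.124=0.004960, 0.07·0.258=0.01806, 0.32·0.11=0.03520, 0.28·0.043=0.01204. Summing gives P(defective) = 0.089400.
P(Machine 1 | defective) = 0.01914 / 0.089400 = 0.214.

Posterior probability ≈ 0.214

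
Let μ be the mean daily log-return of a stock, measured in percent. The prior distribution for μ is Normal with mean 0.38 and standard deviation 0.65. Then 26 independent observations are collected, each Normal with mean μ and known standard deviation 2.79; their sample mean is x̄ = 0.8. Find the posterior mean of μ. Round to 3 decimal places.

Prior precision 1/τ₀² = 1/0.65² = 2.36686; data precision n/σ² = 26/2.79² = 3.34014.
Posterior precision = 2.36686 + 3.34014 = 5.70701.
Posterior mean = (2.36686·0.38 + 3.34014·0.8) / 5.70701 = 0.626.

Posterior mean ≈ 0.626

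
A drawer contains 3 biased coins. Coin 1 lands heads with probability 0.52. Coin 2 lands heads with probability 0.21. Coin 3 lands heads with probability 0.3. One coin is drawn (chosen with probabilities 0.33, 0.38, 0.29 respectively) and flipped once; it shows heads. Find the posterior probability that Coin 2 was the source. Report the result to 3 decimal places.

P(heads|C1) = 0.52; P(heads|C2) = 0.21; P(heads|C3) = 0.3.
Prior × likelihood for each source: 0.33·0.52=0.1716, 0.38·0.21=0.07980, 0.29·0.3=0.08700. Summing gives P(heads) = 0.33840.
P(Coin 2 | heads) = 0.07980 / 0.33840 = 0.236.

Posterior probability ≈ 0.236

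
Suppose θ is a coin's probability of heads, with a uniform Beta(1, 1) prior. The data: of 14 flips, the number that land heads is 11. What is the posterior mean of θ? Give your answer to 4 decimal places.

Posterior mean ≈ 0.7500

The binomial likelihood is conjugate to the Beta prior: with 11 successes and 3 failures, the posterior is Beta(1+11, 1+3) = Beta(12, 4).
Posterior mean = α/(α+β) = 12/16 = 0.7500.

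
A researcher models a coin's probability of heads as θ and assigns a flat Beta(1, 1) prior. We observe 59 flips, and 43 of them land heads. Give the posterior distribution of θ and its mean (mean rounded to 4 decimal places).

Observing 43 successes and 16 failures updates Beta(1, 1) by adding the success and failure counts to the two shape parameters: α = 1+43 = 44, β = 1+16 = 17.
E[θ | data] = 44/(44+17) = 0.7213.

Posterior: Beta(44, 17); mean ≈ 0.7213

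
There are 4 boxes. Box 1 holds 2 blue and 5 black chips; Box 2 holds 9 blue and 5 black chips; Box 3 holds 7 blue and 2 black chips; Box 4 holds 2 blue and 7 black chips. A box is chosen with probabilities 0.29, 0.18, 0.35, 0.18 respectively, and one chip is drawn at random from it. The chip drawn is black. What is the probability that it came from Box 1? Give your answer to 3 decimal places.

Posterior probability ≈ 0.423

Tabulate prior·likelihood by source: [1] prior 0.29, lik 0.7143, product 0.2071; [2] prior 0.18, lik 0.3571, product 0.06429; [3] prior 0.35, lik 0.2222, product 0.07778; [4] prior 0.18, lik 0.7778, product 0.1400.
Normalizing constant = 0.48921; the posterior for Box 1 is its product over the sum, 0.2071/0.48921 = 0.423.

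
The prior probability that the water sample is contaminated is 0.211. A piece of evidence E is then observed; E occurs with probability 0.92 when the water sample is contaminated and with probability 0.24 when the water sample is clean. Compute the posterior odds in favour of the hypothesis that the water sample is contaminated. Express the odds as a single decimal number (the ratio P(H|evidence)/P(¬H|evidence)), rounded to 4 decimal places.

Posterior odds ≈ 1.0251

Prior odds = 0.211/(1−0.211) = 0.26743.
Likelihood ratio for E = 0.92/0.24 = 3.8333.
Posterior odds = prior odds × LR = 1.0251.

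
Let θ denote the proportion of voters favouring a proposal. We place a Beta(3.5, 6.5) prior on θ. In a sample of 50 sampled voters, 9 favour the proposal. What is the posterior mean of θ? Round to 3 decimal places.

Posterior mean ≈ 0.208

The binomial likelihood is conjugate to the Beta prior: with 9 successes and 41 failures, the posterior is Beta(3.5+9, 6.5+41) = Beta(12.5, 47.5).
Posterior mean = α/(α+β) = 12.5/60 = 0.208.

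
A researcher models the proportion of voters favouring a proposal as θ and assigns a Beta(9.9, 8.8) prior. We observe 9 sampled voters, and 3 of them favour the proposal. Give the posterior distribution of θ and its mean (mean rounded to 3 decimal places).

Posterior: Beta(12.9, 14.8); mean ≈ 0.466

Observing 3 successes and 6 failures updates Beta(9.9, 8.8) by adding the success and failure counts to the two shape parameters: α = 9.9+3 = 12.9, β = 8.8+6 = 14.8.
Posterior mean = α/(α+β) = 12.9/27.7 = 0.466.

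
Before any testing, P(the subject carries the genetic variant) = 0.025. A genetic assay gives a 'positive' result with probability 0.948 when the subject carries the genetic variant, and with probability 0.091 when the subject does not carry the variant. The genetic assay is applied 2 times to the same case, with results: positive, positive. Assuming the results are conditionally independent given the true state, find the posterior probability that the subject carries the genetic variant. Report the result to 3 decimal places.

Posterior P(H) ≈ 0.736

Let H be the event that the subject carries the genetic variant; start with P(H) = 0.025. P('positive'|H) = 0.948, P('positive'|¬H) = 0.091.
Update on result 1 ('positive'): P(H) ← 0.948·0.0250 / (0.948·0.0250 + 0.091·0.9750) = 0.023700/0.11242 = 0.2108.
Update on result 2 ('positive'): P(H) ← 0.948·0.2108 / (0.948·0.2108 + 0.091·0.7892) = 0.19985/0.27166 = 0.7356.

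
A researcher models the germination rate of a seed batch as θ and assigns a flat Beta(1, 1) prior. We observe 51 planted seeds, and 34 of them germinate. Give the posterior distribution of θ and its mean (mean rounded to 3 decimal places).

Posterior: Beta(35, 18); mean ≈ 0.660

The binomial likelihood is conjugate to the Beta prior: with 34 successes and 17 failures, the posterior is Beta(1+34, 1+17) = Beta(35, 18).
E[θ | data] = 35/(35+18) = 0.660.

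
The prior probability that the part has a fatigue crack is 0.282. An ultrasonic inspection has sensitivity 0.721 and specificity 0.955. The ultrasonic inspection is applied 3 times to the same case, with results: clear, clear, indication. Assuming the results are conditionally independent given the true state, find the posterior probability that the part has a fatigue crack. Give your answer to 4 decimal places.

Let H be the event that the part has a fatigue crack; start with P(H) = 0.282. P('indication'|H) = 0.721, P('indication'|¬H) = 0.045.
Update on result 1 ('clear'): P(H) ← 0.279·0.2820 / (0.279·0.2820 + 0.955·0.7180) = 0.078678/0.76437 = 0.1029.
Update on result 2 ('clear'): P(H) ← 0.279·0.1029 / (0.279·0.1029 + 0.955·0.8971) = 0.028718/0.88542 = 0.0324.
Update on result 3 ('indication'): P(H) ← 0.721·0.0324 / (0.721·0.0324 + 0.045·0.9676) = 0.023385/0.066926 = 0.3494.

Posterior P(H) ≈ 0.3494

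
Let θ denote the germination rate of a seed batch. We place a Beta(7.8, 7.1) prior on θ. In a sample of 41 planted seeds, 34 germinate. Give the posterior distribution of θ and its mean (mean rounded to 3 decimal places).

Posterior: Beta(41.8, 14.1); mean ≈ 0.748

Observing 34 successes and 7 failures updates Beta(7.8, 7.1) by adding the success and failure counts to the two shape parameters: α = 7.8+34 = 41.8, β = 7.1+7 = 14.1.
E[θ | data] = 41.8/(41.8+14.1) = 0.748.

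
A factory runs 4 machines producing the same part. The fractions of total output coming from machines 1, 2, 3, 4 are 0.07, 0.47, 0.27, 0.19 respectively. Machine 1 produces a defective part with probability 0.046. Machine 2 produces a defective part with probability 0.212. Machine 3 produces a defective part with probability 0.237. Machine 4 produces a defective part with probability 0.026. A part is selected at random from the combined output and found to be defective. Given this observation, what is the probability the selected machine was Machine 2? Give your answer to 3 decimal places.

Tabulate prior·likelihood by source: [1] prior 0.07, lik 0.046, product 0.003220; [2] prior 0.47, lik 0.212, product 0.09964; [3] prior 0.27, lik 0.237, product 0.06399; [4] prior 0.19, lik 0.026, product 0.004940.
Normalizing constant = 0.17179; the posterior for Machine 2 is its product over the sum, 0.09964/0.17179 = 0.580.

Posterior probability ≈ 0.580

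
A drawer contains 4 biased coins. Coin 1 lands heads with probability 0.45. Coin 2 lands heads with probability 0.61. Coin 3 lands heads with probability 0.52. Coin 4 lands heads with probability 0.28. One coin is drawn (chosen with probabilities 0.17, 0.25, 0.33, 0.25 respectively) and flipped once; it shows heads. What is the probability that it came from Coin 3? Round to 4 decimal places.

Posterior probability ≈ 0.3646

P(heads|C1) = 0.45; P(heads|C2) = 0.61; P(heads|C3) = 0.52; P(heads|C4) = 0.28.
Prior × likelihood for each source: 0.17·0.45=0.07650, 0.25·0.61=0.1525, 0.33·0.52=0.1716, 0.25·0.28=0.07000. Summing gives P(heads) = 0.47060.
P(Coin 3 | heads) = 0.1716 / 0.47060 = 0.3646.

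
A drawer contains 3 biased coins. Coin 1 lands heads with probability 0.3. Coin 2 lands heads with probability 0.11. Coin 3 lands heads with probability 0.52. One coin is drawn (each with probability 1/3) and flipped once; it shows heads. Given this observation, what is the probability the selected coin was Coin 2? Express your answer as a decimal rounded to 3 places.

P(heads|C1) = 0.3; P(heads|C2) = 0.11; P(heads|C3) = 0.52.
Prior × likelihood for each source: 0.333333·0.3=0.1000, 0.333333·0.11=0.03667, 0.333333·0.52=0.1733. Summing gives P(heads) = 0.31000.
P(Coin 2 | heads) = 0.03667 / 0.31000 = 0.118.

Posterior probability ≈ 0.118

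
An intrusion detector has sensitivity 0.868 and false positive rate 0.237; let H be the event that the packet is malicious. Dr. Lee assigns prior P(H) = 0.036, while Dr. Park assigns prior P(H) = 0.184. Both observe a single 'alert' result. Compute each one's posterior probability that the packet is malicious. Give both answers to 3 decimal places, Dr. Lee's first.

P('+'|H) = 0.868, P('+'|¬H) = 0.237.
Dr. Lee: numerator 0.868·0.036 = 0.031248; evidence = 0.031248+0.237·0.964 = 0.25972; posterior = 0.120.
Dr. Park: numerator 0.868·0.184 = 0.15971; evidence = 0.15971+0.237·0.816 = 0.35310; posterior = 0.452.

Dr. Lee: 0.120; Dr. Park: 0.452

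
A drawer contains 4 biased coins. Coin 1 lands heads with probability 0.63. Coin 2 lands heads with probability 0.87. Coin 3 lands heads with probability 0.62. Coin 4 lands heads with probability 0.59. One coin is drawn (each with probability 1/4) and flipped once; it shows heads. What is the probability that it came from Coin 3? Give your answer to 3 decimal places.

Posterior probability ≈ 0.229

Tabulate prior·likelihood by source: [1] prior 0.25, lik 0.63, product 0.1575; [2] prior 0.25, lik 0.87, product 0.2175; [3] prior 0.25, lik 0.62, product 0.1550; [4] prior 0.25, lik 0.59, product 0.1475.
Normalizing constant = 0.67750; the posterior for Coin 3 is its product over the sum, 0.1550/0.67750 = 0.229.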